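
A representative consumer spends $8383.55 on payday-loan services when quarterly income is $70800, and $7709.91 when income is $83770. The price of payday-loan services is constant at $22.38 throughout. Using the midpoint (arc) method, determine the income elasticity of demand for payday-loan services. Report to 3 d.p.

-0.499

With a constant price, Q₁ = 8383.55/22.38 = 374.600 and Q₂ = 7709.91/22.38 = 344.500 (equivalently, work directly with expenditure since P cancels).
Midpoint %ΔQ = (7709.91 − 8383.55)/8046.73 = -0.08372; midpoint %ΔI = (83770 − 70800)/77285 = 0.16782.
η = -0.08372 / 0.16782 = -0.499.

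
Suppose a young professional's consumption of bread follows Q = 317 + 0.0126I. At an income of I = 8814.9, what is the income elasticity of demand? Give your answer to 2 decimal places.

0.26

At I = 8814.9: Q = 428.068.
dQ/dI = 0.0126.
η = (dQ/dI)·(I/Q) = 0.0126 × (8814.9/428.068) = 0.26.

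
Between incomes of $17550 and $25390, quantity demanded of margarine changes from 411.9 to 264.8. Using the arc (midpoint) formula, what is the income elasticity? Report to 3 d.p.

-1.191

ΔQ = 264.8 − 411.9 = -147.1; midpoint Q̄ = (411.9 + 264.8)/2 = 338.35.
ΔI = 25390 − 17550 = 7840; midpoint Ī = (17550 + 25390)/2 = 21470.
η = (ΔQ/Q̄) ÷ (ΔI/Ī) = (-147.1/338.35) ÷ (7840/21470) = -1.191.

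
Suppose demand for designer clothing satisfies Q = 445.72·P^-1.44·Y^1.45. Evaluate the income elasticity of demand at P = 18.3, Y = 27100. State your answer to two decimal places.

1.45

For a multiplicative demand Q = A·P^α·Y^β, the income elasticity is β everywhere.
Here β = 1.45, so η = 1.45.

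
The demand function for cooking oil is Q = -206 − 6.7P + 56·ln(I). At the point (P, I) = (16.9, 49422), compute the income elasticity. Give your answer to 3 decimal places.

At P = 16.9, I = 49422: Q = 286.026.
Holding P constant, ∂Q/∂I = 56/I = 0.0011331.
η_I = (∂Q/∂I)·(I/Q) = 0.0011331 × (49422/286.026) = 0.196.

0.196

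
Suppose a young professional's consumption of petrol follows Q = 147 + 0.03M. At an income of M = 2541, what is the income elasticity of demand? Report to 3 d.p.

0.341

At M = 2541: Q = 223.230.
dQ/dM = 0.03.
η = (dQ/dM)·(M/Q) = 0.03 × (2541/223.230) = 0.341.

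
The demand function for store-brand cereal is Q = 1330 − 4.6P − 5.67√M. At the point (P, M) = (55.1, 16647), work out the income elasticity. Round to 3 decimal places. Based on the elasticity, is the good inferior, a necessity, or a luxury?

-1.060 (inferior good)

At P = 55.1, M = 16647: Q = 344.978.
Holding P constant, ∂Q/∂M = -5.67/(2√M) = -0.0219728.
η_M = (∂Q/∂M)·(M/Q) = -0.0219728 × (16647/344.978) = -1.060.
Since η < 0, this is an inferior good.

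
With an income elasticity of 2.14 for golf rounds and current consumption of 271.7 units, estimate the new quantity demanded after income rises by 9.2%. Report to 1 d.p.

%ΔQ ≈ η × %ΔI = 2.14 × 9.2% = 19.688%.
New Q ≈ 271.7 × (1 + 0.19688) = 325.2.

325.2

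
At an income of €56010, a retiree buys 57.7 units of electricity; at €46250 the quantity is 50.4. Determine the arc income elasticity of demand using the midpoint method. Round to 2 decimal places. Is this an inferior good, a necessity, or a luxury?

ΔQ = 50.4 − 57.7 = -7.3; midpoint Q̄ = (57.7 + 50.4)/2 = 54.05.
ΔI = 46250 − 56010 = -9760; midpoint Ī = (56010 + 46250)/2 = 51130.
η = (ΔQ/Q̄) ÷ (ΔI/Ī) = (-7.3/54.05) ÷ (-9760/51130) = 0.71.
0 < η < 1 ⇒ necessity.

0.71 (necessity)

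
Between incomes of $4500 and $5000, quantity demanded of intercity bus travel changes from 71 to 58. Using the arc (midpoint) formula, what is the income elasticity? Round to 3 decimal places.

-1.915

ΔQ = 58 − 71 = -13; midpoint Q̄ = (71 + 58)/2 = 64.5.
ΔI = 5000 − 4500 = 500; midpoint Ī = (4500 + 5000)/2 = 4750.
η = (ΔQ/Q̄) ÷ (ΔI/Ī) = (-13/64.5) ÷ (500/4750) = -1.915.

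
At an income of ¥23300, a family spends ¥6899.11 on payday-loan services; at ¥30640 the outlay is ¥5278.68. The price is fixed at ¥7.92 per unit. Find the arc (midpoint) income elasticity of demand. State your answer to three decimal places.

With a constant price, Q₁ = 6899.11/7.92 = 871.100 and Q₂ = 5278.68/7.92 = 666.500 (equivalently, work directly with expenditure since P cancels).
Midpoint %ΔQ = (5278.68 − 6899.11)/6088.90 = -0.26613; midpoint %ΔI = (30640 − 23300)/26970 = 0.27215.
η = -0.26613 / 0.27215 = -0.978.

-0.978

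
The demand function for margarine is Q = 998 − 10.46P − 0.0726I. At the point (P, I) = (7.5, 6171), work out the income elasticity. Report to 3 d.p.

-0.950

At P = 7.5, I = 6171: Q = 471.535.
Holding P constant, ∂Q/∂I = −0.0726.
η_I = (∂Q/∂I)·(I/Q) = -0.0726 × (6171/471.535) = -0.950.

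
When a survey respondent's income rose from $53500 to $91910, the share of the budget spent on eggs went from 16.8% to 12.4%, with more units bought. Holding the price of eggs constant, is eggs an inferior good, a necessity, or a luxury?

Quantity rises but the budget share falls as income rises, so 0 < η < 1.

necessity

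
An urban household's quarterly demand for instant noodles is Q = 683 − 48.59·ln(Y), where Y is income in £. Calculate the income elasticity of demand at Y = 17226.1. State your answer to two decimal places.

At Y = 17226.1: Q = 209.044.
dQ/dY = -48.59/Y = -0.00282072 at this income.
η = (dQ/dY)·(Y/Q) = -0.00282072 × (17226.1/209.044) = -0.23.

-0.23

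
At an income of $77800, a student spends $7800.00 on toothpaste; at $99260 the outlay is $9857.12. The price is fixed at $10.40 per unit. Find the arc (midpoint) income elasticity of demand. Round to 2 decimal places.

With a constant price, Q₁ = 7800.00/10.40 = 750.000 and Q₂ = 9857.12/10.40 = 947.800 (equivalently, work directly with expenditure since P cancels).
Midpoint %ΔQ = (9857.12 − 7800.00)/8828.56 = 0.23301; midpoint %ΔI = (99260 − 77800)/88530 = 0.24240.
η = 0.23301 / 0.24240 = 0.96.

0.96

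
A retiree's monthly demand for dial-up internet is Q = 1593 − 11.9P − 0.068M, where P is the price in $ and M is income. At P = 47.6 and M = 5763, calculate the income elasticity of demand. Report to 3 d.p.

At P = 47.6, M = 5763: Q = 634.676.
Holding P constant, ∂Q/∂M = −0.068.
η_M = (∂Q/∂M)·(M/Q) = -0.068 × (5763/634.676) = -0.617.

-0.617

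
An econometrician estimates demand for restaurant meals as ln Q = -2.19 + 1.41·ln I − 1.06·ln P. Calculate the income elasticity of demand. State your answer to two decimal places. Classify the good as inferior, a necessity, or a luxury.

1.41 (luxury)

In a log-linear demand, the coefficient on ln I is the income elasticity.
So η = 1.41.
η > 1 ⇒ luxury.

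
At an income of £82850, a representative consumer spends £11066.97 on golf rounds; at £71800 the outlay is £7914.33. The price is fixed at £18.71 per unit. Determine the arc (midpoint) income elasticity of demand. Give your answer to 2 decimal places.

With a constant price, Q₁ = 11066.97/18.71 = 591.500 and Q₂ = 7914.33/18.71 = 423.000 (equivalently, work directly with expenditure since P cancels).
Midpoint %ΔQ = (7914.33 − 11066.97)/9490.65 = -0.33218; midpoint %ΔI = (71800 − 82850)/77325 = -0.14290.
η = -0.33218 / -0.14290 = 2.32.

2.32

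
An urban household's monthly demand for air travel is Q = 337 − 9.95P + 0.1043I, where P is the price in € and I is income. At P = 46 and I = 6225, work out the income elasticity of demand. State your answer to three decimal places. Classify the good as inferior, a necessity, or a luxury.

1.228 (luxury)

At P = 46, I = 6225: Q = 528.568.
Holding P constant, ∂Q/∂I = 0.1043.
η_I = (∂Q/∂I)·(I/Q) = 0.1043 × (6225/528.568) = 1.228.
Since η > 1, this is a luxury.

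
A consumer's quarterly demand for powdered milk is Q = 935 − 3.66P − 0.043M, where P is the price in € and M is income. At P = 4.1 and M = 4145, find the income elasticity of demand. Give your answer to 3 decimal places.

-0.240

At P = 4.1, M = 4145: Q = 741.759.
Holding P constant, ∂Q/∂M = −0.043.
η_M = (∂Q/∂M)·(M/Q) = -0.043 × (4145/741.759) = -0.240.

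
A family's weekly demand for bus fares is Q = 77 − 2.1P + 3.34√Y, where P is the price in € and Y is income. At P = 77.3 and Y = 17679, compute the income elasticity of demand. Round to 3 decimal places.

0.619

At P = 77.3, Y = 17679: Q = 358.764.
Holding P constant, ∂Q/∂Y = 3.34/(2√Y) = 0.0125599.
η_Y = (∂Q/∂Y)·(Y/Q) = 0.0125599 × (17679/358.764) = 0.619.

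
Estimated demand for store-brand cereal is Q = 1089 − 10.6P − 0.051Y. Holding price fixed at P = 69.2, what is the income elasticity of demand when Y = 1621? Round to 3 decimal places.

-0.303

At P = 69.2, Y = 1621: Q = 272.809.
Holding P constant, ∂Q/∂Y = −0.051.
η_Y = (∂Q/∂Y)·(Y/Q) = -0.051 × (1621/272.809) = -0.303.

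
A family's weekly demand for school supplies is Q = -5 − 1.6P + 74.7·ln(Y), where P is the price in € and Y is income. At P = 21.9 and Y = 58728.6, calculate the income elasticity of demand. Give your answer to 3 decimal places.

At P = 21.9, Y = 58728.6: Q = 780.217.
Holding P constant, ∂Q/∂Y = 74.7/Y = 0.00127195.
η_Y = (∂Q/∂Y)·(Y/Q) = 0.00127195 × (58728.6/780.217) = 0.096.

0.096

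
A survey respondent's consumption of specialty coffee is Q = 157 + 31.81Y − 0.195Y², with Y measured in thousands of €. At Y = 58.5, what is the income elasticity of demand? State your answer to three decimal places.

0.390

At Y = 58.5: Q = 1350.5462.
dQ/dY = 31.81 − 0.39Y = 8.99500.
η = (dQ/dY)·(Y/Q) = 8.99500 × (58.5/1350.5462) = 0.390.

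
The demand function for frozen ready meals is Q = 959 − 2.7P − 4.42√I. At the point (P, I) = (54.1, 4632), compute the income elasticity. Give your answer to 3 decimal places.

At P = 54.1, I = 4632: Q = 512.110.
Holding P constant, ∂Q/∂I = -4.42/(2√I) = -0.0324719.
η_I = (∂Q/∂I)·(I/Q) = -0.0324719 × (4632/512.110) = -0.294.

-0.294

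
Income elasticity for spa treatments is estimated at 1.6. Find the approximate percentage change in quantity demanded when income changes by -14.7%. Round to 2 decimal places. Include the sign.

-23.52%

%ΔQ ≈ η × %ΔI = 1.6 × (-14.7%) = -23.52%.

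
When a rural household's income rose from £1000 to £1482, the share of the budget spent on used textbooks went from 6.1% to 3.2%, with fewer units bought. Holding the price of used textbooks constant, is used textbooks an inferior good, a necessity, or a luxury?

inferior good

Quantity demanded falls as income rises, so η < 0.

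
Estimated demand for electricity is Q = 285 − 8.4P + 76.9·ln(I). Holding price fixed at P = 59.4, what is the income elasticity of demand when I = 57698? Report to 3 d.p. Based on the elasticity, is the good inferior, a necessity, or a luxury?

At P = 59.4, I = 57698: Q = 629.093.
Holding P constant, ∂Q/∂I = 76.9/I = 0.0013328.
η_I = (∂Q/∂I)·(I/Q) = 0.0013328 × (57698/629.093) = 0.122.
Since 0 < η < 1, this is a necessity.

0.122 (necessity)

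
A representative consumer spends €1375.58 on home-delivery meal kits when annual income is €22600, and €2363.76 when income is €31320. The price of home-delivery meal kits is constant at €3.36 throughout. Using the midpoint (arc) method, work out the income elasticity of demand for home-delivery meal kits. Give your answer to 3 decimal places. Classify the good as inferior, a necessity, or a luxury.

1.634 (luxury)

With a constant price, Q₁ = 1375.58/3.36 = 409.399 and Q₂ = 2363.76/3.36 = 703.500 (equivalently, work directly with expenditure since P cancels).
Midpoint %ΔQ = (2363.76 − 1375.58)/1869.67 = 0.52853; midpoint %ΔI = (31320 − 22600)/26960 = 0.32344.
η = 0.52853 / 0.32344 = 1.634.
η > 1 ⇒ luxury.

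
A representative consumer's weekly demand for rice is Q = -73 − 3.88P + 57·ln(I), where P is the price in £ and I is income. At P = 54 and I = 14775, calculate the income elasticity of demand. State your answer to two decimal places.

At P = 54, I = 14775: Q = 264.719.
Holding P constant, ∂Q/∂I = 57/I = 0.00385787.
η_I = (∂Q/∂I)·(I/Q) = 0.00385787 × (14775/264.719) = 0.22.

0.22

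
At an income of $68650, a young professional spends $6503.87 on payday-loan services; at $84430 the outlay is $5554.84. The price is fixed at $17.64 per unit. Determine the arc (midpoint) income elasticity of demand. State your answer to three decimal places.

-0.763

With a constant price, Q₁ = 6503.87/17.64 = 368.700 and Q₂ = 5554.84/17.64 = 314.900 (equivalently, work directly with expenditure since P cancels).
Midpoint %ΔQ = (5554.84 − 6503.87)/6029.36 = -0.15740; midpoint %ΔI = (84430 − 68650)/76540 = 0.20617.
η = -0.15740 / 0.20617 = -0.763.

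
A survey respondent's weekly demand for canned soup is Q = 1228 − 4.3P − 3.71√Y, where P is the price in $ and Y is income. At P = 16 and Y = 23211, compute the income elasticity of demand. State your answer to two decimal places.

-0.48

At P = 16, Y = 23211: Q = 593.976.
Holding P constant, ∂Q/∂Y = -3.71/(2√Y) = -0.0121758.
η_Y = (∂Q/∂Y)·(Y/Q) = -0.0121758 × (23211/593.976) = -0.48.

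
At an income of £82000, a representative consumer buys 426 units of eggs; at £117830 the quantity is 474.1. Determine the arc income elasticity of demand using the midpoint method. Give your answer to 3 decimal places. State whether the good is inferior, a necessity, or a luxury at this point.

ΔQ = 474.1 − 426 = 48.1; midpoint Q̄ = (426 + 474.1)/2 = 450.05.
ΔI = 117830 − 82000 = 35830; midpoint Ī = (82000 + 117830)/2 = 99915.
η = (ΔQ/Q̄) ÷ (ΔI/Ī) = (48.1/450.05) ÷ (35830/99915) = 0.298.
0 < η < 1 ⇒ necessity.

0.298 (necessity)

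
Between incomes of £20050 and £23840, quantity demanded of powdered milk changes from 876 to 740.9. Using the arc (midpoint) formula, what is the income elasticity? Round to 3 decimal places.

ΔQ = 740.9 − 876 = -135.1; midpoint Q̄ = (876 + 740.9)/2 = 808.45.
ΔI = 23840 − 20050 = 3790; midpoint Ī = (20050 + 23840)/2 = 21945.
η = (ΔQ/Q̄) ÷ (ΔI/Ī) = (-135.1/808.45) ÷ (3790/21945) = -0.968.

-0.968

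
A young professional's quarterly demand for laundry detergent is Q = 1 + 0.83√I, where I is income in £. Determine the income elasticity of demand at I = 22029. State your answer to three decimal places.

At I = 22029: Q = 124.190.
dQ/dI = 0.83/(2√I) = 0.00279609 at this income.
η = (dQ/dI)·(I/Q) = 0.00279609 × (22029/124.190) = 0.496.

0.496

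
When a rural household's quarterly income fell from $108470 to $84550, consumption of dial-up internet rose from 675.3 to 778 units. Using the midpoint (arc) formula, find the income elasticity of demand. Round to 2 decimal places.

-0.57

ΔQ = 778 − 675.3 = 102.7; midpoint Q̄ = (675.3 + 778)/2 = 726.65.
ΔI = 84550 − 108470 = -23920; midpoint Ī = (108470 + 84550)/2 = 96510.
η = (ΔQ/Q̄) ÷ (ΔI/Ī) = (102.7/726.65) ÷ (-23920/96510) = -0.57.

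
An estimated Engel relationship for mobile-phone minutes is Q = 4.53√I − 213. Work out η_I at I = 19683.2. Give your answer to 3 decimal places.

0.752

At I = 19683.2: Q = 422.545.
dQ/dI = 4.53/(2√I) = 0.0161443 at this income.
η = (dQ/dI)·(I/Q) = 0.0161443 × (19683.2/422.545) = 0.752.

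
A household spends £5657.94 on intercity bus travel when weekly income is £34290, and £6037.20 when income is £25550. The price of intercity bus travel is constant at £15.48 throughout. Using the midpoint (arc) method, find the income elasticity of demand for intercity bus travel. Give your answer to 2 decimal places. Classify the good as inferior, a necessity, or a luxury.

With a constant price, Q₁ = 5657.94/15.48 = 365.500 and Q₂ = 6037.20/15.48 = 390.000 (equivalently, work directly with expenditure since P cancels).
Midpoint %ΔQ = (6037.20 − 5657.94)/5847.57 = 0.06486; midpoint %ΔI = (25550 − 34290)/29920 = -0.29211.
η = 0.06486 / -0.29211 = -0.22.
η < 0 ⇒ inferior good.

-0.22 (inferior good)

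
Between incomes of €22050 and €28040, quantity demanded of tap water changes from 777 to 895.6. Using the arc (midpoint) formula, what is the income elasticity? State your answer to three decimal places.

0.593

ΔQ = 895.6 − 777 = 118.6; midpoint Q̄ = (777 + 895.6)/2 = 836.3.
ΔI = 28040 − 22050 = 5990; midpoint Ī = (22050 + 28040)/2 = 25045.
η = (ΔQ/Q̄) ÷ (ΔI/Ī) = (118.6/836.3) ÷ (5990/25045) = 0.593.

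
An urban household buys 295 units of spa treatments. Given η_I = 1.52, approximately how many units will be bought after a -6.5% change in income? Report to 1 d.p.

265.9

%ΔQ ≈ η × %ΔI = 1.52 × (-6.5%) = -9.88%.
New Q ≈ 295 × (1 − 0.0988) = 265.9.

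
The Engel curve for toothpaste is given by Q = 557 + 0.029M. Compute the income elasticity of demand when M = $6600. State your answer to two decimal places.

0.26

At M = 6600: Q = 748.400.
dQ/dM = 0.029.
η = (dQ/dM)·(M/Q) = 0.029 × (6600/748.400) = 0.26.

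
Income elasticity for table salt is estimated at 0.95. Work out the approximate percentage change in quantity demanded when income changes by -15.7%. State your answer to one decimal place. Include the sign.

-14.9%

%ΔQ ≈ η × %ΔI = 0.95 × (-15.7%) = -14.9%.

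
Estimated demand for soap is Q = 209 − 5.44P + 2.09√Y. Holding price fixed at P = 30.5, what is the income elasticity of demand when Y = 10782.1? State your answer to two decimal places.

At P = 30.5, Y = 10782.1: Q = 260.099.
Holding P constant, ∂Q/∂Y = 2.09/(2√Y) = 0.0100639.
η_Y = (∂Q/∂Y)·(Y/Q) = 0.0100639 × (10782.1/260.099) = 0.42.

0.42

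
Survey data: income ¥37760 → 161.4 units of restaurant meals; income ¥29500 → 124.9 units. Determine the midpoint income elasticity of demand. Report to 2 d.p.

1.04

ΔQ = 124.9 − 161.4 = -36.5; midpoint Q̄ = (161.4 + 124.9)/2 = 143.15.
ΔI = 29500 − 37760 = -8260; midpoint Ī = (37760 + 29500)/2 = 33630.
η = (ΔQ/Q̄) ÷ (ΔI/Ī) = (-36.5/143.15) ÷ (-8260/33630) = 1.04.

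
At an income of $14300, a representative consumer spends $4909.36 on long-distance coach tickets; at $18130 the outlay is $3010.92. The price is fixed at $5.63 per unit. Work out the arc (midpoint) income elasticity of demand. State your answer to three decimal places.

-2.030

With a constant price, Q₁ = 4909.36/5.63 = 872.000 and Q₂ = 3010.92/5.63 = 534.799 (equivalently, work directly with expenditure since P cancels).
Midpoint %ΔQ = (3010.92 − 4909.36)/3960.14 = -0.47939; midpoint %ΔI = (18130 − 14300)/16215 = 0.23620.
η = -0.47939 / 0.23620 = -2.030.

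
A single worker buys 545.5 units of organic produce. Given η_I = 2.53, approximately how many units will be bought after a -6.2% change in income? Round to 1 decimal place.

459.9

%ΔQ ≈ η × %ΔI = 2.53 × (-6.2%) = -15.686%.
New Q ≈ 545.5 × (1 − 0.15686) = 459.9.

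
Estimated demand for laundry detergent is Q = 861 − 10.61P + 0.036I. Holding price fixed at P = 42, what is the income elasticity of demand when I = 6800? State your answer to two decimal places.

At P = 42, I = 6800: Q = 660.180.
Holding P constant, ∂Q/∂I = 0.036.
η_I = (∂Q/∂I)·(I/Q) = 0.036 × (6800/660.180) = 0.37.

0.37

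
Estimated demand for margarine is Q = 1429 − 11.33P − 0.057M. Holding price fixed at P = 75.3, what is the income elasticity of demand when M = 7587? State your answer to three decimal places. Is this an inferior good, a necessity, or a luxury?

-3.016 (inferior good)

At P = 75.3, M = 7587: Q = 143.392.
Holding P constant, ∂Q/∂M = −0.057.
η_M = (∂Q/∂M)·(M/Q) = -0.057 × (7587/143.392) = -3.016.
Since η < 0, this is an inferior good.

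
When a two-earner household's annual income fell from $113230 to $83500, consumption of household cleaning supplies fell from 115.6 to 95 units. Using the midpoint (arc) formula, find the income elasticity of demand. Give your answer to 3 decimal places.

0.647

ΔQ = 95 − 115.6 = -20.6; midpoint Q̄ = (115.6 + 95)/2 = 105.3.
ΔI = 83500 − 113230 = -29730; midpoint Ī = (113230 + 83500)/2 = 98365.
η = (ΔQ/Q̄) ÷ (ΔI/Ī) = (-20.6/105.3) ÷ (-29730/98365) = 0.647.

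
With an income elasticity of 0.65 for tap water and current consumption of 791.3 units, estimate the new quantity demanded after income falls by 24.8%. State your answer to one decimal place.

663.7

%ΔQ ≈ η × %ΔI = 0.65 × (-24.8%) = -16.12%.
New Q ≈ 791.3 × (1 − 0.1612) = 663.7.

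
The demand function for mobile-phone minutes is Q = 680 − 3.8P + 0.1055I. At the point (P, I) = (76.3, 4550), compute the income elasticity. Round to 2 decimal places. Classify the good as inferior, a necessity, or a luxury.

0.55 (necessity)

At P = 76.3, I = 4550: Q = 870.085.
Holding P constant, ∂Q/∂I = 0.1055.
η_I = (∂Q/∂I)·(I/Q) = 0.1055 × (4550/870.085) = 0.55.
Since 0 < η < 1, this is a necessity.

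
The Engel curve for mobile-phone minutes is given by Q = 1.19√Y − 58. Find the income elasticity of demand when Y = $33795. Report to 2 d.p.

0.68

At Y = 33795: Q = 160.763.
dQ/dY = 1.19/(2√Y) = 0.00323661 at this income.
η = (dQ/dY)·(Y/Q) = 0.00323661 × (33795/160.763) = 0.68.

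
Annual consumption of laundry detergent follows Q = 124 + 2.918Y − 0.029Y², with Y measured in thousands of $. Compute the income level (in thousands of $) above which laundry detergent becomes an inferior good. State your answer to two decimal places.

50.31

dQ/dY = 2.918 − 0.058Y.
The good is inferior where dQ/dY < 0. Setting dQ/dY = 0 gives Y = 2.918 / 0.058 = 50.31.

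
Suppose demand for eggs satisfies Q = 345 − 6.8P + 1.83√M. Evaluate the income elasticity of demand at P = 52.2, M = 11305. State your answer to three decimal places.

0.527

At P = 52.2, M = 11305: Q = 184.615.
Holding P constant, ∂Q/∂M = 1.83/(2√M) = 0.00860569.
η_M = (∂Q/∂M)·(M/Q) = 0.00860569 × (11305/184.615) = 0.527.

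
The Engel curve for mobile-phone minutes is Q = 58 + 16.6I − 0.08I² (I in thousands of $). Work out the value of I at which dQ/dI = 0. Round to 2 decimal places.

dQ/dI = 16.6 − 0.16I.
The good is inferior where dQ/dI < 0. Setting dQ/dI = 0 gives I = 16.6 / 0.16 = 103.75.

103.75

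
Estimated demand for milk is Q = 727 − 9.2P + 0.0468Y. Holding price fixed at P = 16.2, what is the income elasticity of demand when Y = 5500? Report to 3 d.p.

0.308

At P = 16.2, Y = 5500: Q = 835.360.
Holding P constant, ∂Q/∂Y = 0.0468.
η_Y = (∂Q/∂Y)·(Y/Q) = 0.0468 × (5500/835.360) = 0.308.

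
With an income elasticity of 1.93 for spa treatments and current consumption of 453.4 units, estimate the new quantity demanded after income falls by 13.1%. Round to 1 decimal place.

%ΔQ ≈ η × %ΔI = 1.93 × (-13.1%) = -25.283%.
New Q ≈ 453.4 × (1 − 0.25283) = 338.8.

338.8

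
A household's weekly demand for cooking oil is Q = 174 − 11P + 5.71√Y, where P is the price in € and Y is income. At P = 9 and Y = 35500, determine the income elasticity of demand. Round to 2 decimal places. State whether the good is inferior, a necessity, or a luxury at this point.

0.47 (necessity)

At P = 9, Y = 35500: Q = 1150.846.
Holding P constant, ∂Q/∂Y = 5.71/(2√Y) = 0.0151528.
η_Y = (∂Q/∂Y)·(Y/Q) = 0.0151528 × (35500/1150.846) = 0.47.
Since 0 < η < 1, this is a necessity.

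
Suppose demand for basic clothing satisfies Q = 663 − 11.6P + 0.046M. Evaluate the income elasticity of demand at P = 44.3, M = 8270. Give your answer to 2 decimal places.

0.72

At P = 44.3, M = 8270: Q = 529.540.
Holding P constant, ∂Q/∂M = 0.046.
η_M = (∂Q/∂M)·(M/Q) = 0.046 × (8270/529.540) = 0.72.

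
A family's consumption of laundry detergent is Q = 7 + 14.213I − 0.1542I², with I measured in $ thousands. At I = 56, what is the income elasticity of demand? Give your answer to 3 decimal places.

-0.536

At I = 56: Q = 319.3568.
dQ/dI = 14.213 − 0.3084I = -3.05740.
η = (dQ/dI)·(I/Q) = -3.05740 × (56/319.3568) = -0.536.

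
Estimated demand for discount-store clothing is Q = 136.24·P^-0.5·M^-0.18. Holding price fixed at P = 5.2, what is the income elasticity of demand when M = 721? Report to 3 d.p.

For a multiplicative demand Q = A·P^α·M^β, the income elasticity is β everywhere.
Here β = -0.18, so η = -0.180.

-0.180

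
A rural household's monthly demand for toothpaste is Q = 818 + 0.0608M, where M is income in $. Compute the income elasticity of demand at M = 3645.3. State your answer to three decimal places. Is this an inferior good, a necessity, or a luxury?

At M = 3645.3: Q = 1039.634.
dQ/dM = 0.0608.
η = (dQ/dM)·(M/Q) = 0.0608 × (3645.3/1039.634) = 0.213.
Since 0 < η < 1, the good is a necessity.

0.213 (necessity)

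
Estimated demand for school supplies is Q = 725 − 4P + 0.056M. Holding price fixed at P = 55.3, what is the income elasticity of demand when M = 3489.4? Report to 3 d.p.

At P = 55.3, M = 3489.4: Q = 699.206.
Holding P constant, ∂Q/∂M = 0.056.
η_M = (∂Q/∂M)·(M/Q) = 0.056 × (3489.4/699.206) = 0.279.

0.279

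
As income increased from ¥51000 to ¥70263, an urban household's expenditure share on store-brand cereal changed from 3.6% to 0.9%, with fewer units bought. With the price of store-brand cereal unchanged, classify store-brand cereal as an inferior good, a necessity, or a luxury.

inferior good

Quantity demanded falls as income rises, so η < 0.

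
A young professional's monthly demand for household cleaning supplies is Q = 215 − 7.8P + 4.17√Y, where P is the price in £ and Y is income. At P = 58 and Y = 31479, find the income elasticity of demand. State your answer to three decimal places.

At P = 58, Y = 31479: Q = 502.455.
Holding P constant, ∂Q/∂Y = 4.17/(2√Y) = 0.0117516.
η_Y = (∂Q/∂Y)·(Y/Q) = 0.0117516 × (31479/502.455) = 0.736.

0.736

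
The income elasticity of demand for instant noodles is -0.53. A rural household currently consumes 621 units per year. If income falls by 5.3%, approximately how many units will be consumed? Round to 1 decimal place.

%ΔQ ≈ η × %ΔI = -0.53 × (-5.3%) = 2.809%.
New Q ≈ 621 × (1 + 0.02809) = 638.4.

638.4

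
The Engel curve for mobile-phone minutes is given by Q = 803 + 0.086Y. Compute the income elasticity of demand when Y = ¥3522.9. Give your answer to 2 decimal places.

0.27

At Y = 3522.9: Q = 1105.969.
dQ/dY = 0.086.
η = (dQ/dY)·(Y/Q) = 0.086 × (3522.9/1105.969) = 0.27.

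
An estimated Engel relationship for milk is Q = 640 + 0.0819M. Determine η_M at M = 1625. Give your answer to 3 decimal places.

0.172

At M = 1625: Q = 773.088.
dQ/dM = 0.0819.
η = (dQ/dM)·(M/Q) = 0.0819 × (1625/773.088) = 0.172.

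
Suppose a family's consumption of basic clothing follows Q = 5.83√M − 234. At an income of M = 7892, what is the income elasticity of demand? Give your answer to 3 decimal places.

0.912

At M = 7892: Q = 283.919.
dQ/dM = 5.83/(2√M) = 0.0328129 at this income.
η = (dQ/dM)·(M/Q) = 0.0328129 × (7892/283.919) = 0.912.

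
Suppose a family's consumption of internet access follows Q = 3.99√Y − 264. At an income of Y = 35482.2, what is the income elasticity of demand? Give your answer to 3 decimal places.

0.771

At Y = 35482.2: Q = 487.585.
dQ/dY = 3.99/(2√Y) = 0.010591 at this income.
η = (dQ/dY)·(Y/Q) = 0.010591 × (35482.2/487.585) = 0.771.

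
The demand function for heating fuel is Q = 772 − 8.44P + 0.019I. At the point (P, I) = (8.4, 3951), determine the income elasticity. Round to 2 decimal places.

At P = 8.4, I = 3951: Q = 776.173.
Holding P constant, ∂Q/∂I = 0.019.
η_I = (∂Q/∂I)·(I/Q) = 0.019 × (3951/776.173) = 0.10.

0.10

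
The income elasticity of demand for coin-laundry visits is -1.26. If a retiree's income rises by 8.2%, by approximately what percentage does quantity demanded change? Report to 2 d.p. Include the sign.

-10.33%

%ΔQ ≈ η × %ΔI = -1.26 × 8.2% = -10.33%.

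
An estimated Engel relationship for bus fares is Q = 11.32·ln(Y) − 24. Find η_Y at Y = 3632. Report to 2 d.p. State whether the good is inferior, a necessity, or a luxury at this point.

At Y = 3632: Q = 68.796.
dQ/dY = 11.32/Y = 0.00311674 at this income.
η = (dQ/dY)·(Y/Q) = 0.00311674 × (3632/68.796) = 0.16.
Since 0 < η < 1, the good is a necessity.

0.16 (necessity)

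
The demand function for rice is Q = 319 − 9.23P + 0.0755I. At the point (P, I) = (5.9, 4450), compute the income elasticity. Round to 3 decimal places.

At P = 5.9, I = 4450: Q = 600.518.
Holding P constant, ∂Q/∂I = 0.0755.
η_I = (∂Q/∂I)·(I/Q) = 0.0755 × (4450/600.518) = 0.559.

0.559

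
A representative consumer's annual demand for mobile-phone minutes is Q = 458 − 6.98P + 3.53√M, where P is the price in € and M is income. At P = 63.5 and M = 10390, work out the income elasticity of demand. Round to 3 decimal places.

At P = 63.5, M = 10390: Q = 374.588.
Holding P constant, ∂Q/∂M = 3.53/(2√M) = 0.0173156.
η_M = (∂Q/∂M)·(M/Q) = 0.0173156 × (10390/374.588) = 0.480.

0.480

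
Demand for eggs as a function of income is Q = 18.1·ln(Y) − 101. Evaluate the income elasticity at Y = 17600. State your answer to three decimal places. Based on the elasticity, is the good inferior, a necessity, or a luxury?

At Y = 17600: Q = 75.939.
dQ/dY = 18.1/Y = 0.00102841 at this income.
η = (dQ/dY)·(Y/Q) = 0.00102841 × (17600/75.939) = 0.238.
Since 0 < η < 1, the good is a necessity.

0.238 (necessity)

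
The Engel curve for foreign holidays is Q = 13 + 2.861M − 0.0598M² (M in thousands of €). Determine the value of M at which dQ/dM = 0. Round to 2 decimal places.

dQ/dM = 2.861 − 0.1196M.
The good is inferior where dQ/dM < 0. Setting dQ/dM = 0 gives M = 2.861 / 0.1196 = 23.92.

23.92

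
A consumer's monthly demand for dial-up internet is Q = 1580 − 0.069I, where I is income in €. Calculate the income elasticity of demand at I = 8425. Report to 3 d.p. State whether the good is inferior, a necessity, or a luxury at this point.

-0.582 (inferior good)

At I = 8425: Q = 998.675.
dQ/dI = −0.069.
η = (dQ/dI)·(I/Q) = -0.069 × (8425/998.675) = -0.582.
Since η < 0, the good is an inferior good.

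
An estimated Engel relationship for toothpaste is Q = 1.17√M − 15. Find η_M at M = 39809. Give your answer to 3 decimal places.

0.534

At M = 39809: Q = 218.441.
dQ/dM = 1.17/(2√M) = 0.00293201 at this income.
η = (dQ/dM)·(M/Q) = 0.00293201 × (39809/218.441) = 0.534.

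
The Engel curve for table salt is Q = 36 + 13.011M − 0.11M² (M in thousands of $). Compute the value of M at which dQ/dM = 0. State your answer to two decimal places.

dQ/dM = 13.011 − 0.22M.
The good is inferior where dQ/dM < 0. Setting dQ/dM = 0 gives M = 13.011 / 0.22 = 59.14.

59.14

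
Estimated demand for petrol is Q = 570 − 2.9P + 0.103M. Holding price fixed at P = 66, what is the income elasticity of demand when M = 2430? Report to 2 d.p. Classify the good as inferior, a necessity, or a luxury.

At P = 66, M = 2430: Q = 628.890.
Holding P constant, ∂Q/∂M = 0.103.
η_M = (∂Q/∂M)·(M/Q) = 0.103 × (2430/628.890) = 0.40.
Since 0 < η < 1, this is a necessity.

0.40 (necessity)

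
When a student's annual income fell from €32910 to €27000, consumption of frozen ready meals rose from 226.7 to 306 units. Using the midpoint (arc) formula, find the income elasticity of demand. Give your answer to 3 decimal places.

ΔQ = 306 − 226.7 = 79.3; midpoint Q̄ = (226.7 + 306)/2 = 266.35.
ΔI = 27000 − 32910 = -5910; midpoint Ī = (32910 + 27000)/2 = 29955.
η = (ΔQ/Q̄) ÷ (ΔI/Ī) = (79.3/266.35) ÷ (-5910/29955) = -1.509.

-1.509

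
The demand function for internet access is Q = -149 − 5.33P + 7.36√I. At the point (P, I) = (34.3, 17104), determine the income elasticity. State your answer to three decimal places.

At P = 34.3, I = 17104: Q = 630.738.
Holding P constant, ∂Q/∂I = 7.36/(2√I) = 0.0281384.
η_I = (∂Q/∂I)·(I/Q) = 0.0281384 × (17104/630.738) = 0.763.

0.763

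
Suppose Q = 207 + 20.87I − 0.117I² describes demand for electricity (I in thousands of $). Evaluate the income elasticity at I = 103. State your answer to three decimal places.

At I = 103: Q = 1115.3570.
dQ/dI = 20.87 − 0.234I = -3.23200.
η = (dQ/dI)·(I/Q) = -3.23200 × (103/1115.3570) = -0.298.

-0.298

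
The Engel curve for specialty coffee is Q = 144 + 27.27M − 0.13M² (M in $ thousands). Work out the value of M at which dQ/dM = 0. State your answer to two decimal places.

104.88

dQ/dM = 27.27 − 0.26M.
The good is inferior where dQ/dM < 0. Setting dQ/dM = 0 gives M = 27.27 / 0.26 = 104.88.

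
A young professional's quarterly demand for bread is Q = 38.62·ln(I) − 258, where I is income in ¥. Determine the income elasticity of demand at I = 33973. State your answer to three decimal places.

At I = 33973: Q = 144.935.
dQ/dI = 38.62/I = 0.00113679 at this income.
η = (dQ/dI)·(I/Q) = 0.00113679 × (33973/144.935) = 0.266.

0.266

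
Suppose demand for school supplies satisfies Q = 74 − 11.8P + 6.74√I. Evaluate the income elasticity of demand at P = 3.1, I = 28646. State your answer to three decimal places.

0.484

At P = 3.1, I = 28646: Q = 1178.174.
Holding P constant, ∂Q/∂I = 6.74/(2√I) = 0.0199112.
η_I = (∂Q/∂I)·(I/Q) = 0.0199112 × (28646/1178.174) = 0.484.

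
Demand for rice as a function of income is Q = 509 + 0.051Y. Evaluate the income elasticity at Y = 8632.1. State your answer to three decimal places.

At Y = 8632.1: Q = 949.237.
dQ/dY = 0.051.
η = (dQ/dY)·(Y/Q) = 0.051 × (8632.1/949.237) = 0.464.

0.464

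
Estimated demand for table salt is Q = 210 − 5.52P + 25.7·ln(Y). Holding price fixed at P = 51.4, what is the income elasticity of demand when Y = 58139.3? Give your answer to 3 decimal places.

At P = 51.4, Y = 58139.3: Q = 208.216.
Holding P constant, ∂Q/∂Y = 25.7/Y = 0.000442042.
η_Y = (∂Q/∂Y)·(Y/Q) = 0.000442042 × (58139.3/208.216) = 0.123.

0.123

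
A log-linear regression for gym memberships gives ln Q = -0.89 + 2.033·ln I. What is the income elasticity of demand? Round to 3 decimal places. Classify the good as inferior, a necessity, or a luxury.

In a log-linear demand, the coefficient on ln I is the income elasticity.
So η = 2.033.
η > 1 ⇒ luxury.

2.033 (luxury)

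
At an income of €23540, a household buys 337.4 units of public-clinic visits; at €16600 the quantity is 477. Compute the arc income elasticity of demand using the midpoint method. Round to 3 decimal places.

-0.991

ΔQ = 477 − 337.4 = 139.6; midpoint Q̄ = (337.4 + 477)/2 = 407.2.
ΔI = 16600 − 23540 = -6940; midpoint Ī = (23540 + 16600)/2 = 20070.
η = (ΔQ/Q̄) ÷ (ΔI/Ī) = (139.6/407.2) ÷ (-6940/20070) = -0.991.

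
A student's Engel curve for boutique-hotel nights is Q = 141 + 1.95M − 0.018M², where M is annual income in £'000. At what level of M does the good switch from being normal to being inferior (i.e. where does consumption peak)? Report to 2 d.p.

54.17

dQ/dM = 1.95 − 0.036M.
The good is inferior where dQ/dM < 0. Setting dQ/dM = 0 gives M = 1.95 / 0.036 = 54.17.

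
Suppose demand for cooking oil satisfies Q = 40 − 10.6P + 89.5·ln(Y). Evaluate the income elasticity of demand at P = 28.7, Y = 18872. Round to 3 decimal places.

0.145

At P = 28.7, Y = 18872: Q = 616.946.
Holding P constant, ∂Q/∂Y = 89.5/Y = 0.00474248.
η_Y = (∂Q/∂Y)·(Y/Q) = 0.00474248 × (18872/616.946) = 0.145.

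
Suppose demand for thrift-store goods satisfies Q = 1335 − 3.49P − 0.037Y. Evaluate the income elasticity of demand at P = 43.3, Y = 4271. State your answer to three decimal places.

At P = 43.3, Y = 4271: Q = 1025.856.
Holding P constant, ∂Q/∂Y = −0.037.
η_Y = (∂Q/∂Y)·(Y/Q) = -0.037 × (4271/1025.856) = -0.154.

-0.154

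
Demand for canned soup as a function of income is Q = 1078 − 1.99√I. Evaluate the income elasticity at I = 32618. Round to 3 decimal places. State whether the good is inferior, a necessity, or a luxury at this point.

At I = 32618: Q = 718.597.
dQ/dI = -1.99/(2√I) = -0.00550927 at this income.
η = (dQ/dI)·(I/Q) = -0.00550927 × (32618/718.597) = -0.250.
Since η < 0, the good is an inferior good.

-0.250 (inferior good)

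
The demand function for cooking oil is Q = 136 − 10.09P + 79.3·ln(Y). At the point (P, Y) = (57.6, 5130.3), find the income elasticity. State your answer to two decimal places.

At P = 57.6, Y = 5130.3: Q = 232.270.
Holding P constant, ∂Q/∂Y = 79.3/Y = 0.0154572.
η_Y = (∂Q/∂Y)·(Y/Q) = 0.0154572 × (5130.3/232.270) = 0.34.

0.34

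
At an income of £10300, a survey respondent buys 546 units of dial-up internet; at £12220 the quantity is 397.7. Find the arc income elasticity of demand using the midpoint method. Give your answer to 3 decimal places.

ΔQ = 397.7 − 546 = -148.3; midpoint Q̄ = (546 + 397.7)/2 = 471.85.
ΔI = 12220 − 10300 = 1920; midpoint Ī = (10300 + 12220)/2 = 11260.
η = (ΔQ/Q̄) ÷ (ΔI/Ī) = (-148.3/471.85) ÷ (1920/11260) = -1.843.

-1.843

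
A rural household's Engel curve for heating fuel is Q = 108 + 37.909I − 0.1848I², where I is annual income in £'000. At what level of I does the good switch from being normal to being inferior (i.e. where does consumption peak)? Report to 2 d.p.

102.57

dQ/dI = 37.909 − 0.3696I.
The good is inferior where dQ/dI < 0. Setting dQ/dI = 0 gives I = 37.909 / 0.3696 = 102.57.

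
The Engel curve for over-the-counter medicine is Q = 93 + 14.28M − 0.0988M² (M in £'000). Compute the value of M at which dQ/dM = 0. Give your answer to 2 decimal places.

dQ/dM = 14.28 − 0.1976M.
The good is inferior where dQ/dM < 0. Setting dQ/dM = 0 gives M = 14.28 / 0.1976 = 72.27.

72.27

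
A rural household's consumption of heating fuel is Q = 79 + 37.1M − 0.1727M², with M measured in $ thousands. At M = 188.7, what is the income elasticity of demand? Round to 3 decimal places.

At M = 188.7: Q = 930.3219.
dQ/dM = 37.1 − 0.3454M = -28.07698.
η = (dQ/dM)·(M/Q) = -28.07698 × (188.7/930.3219) = -5.695.

-5.695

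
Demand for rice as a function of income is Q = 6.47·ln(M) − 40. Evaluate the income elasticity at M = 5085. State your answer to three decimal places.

0.425

At M = 5085: Q = 15.215.
dQ/dM = 6.47/M = 0.00127237 at this income.
η = (dQ/dM)·(M/Q) = 0.00127237 × (5085/15.215) = 0.425.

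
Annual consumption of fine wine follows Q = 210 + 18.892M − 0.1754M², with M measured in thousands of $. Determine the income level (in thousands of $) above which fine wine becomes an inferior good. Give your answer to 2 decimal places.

dQ/dM = 18.892 − 0.3508M.
The good is inferior where dQ/dM < 0. Setting dQ/dM = 0 gives M = 18.892 / 0.3508 = 53.85.

53.85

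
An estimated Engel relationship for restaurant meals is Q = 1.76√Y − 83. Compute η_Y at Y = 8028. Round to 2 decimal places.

1.06

At Y = 8028: Q = 74.694.
dQ/dY = 1.76/(2√Y) = 0.00982153 at this income.
η = (dQ/dY)·(Y/Q) = 0.00982153 × (8028/74.694) = 1.06.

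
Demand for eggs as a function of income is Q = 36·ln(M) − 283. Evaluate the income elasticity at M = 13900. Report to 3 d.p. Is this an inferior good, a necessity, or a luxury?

0.596 (necessity)

At M = 13900: Q = 60.427.
dQ/dM = 36/M = 0.00258993 at this income.
η = (dQ/dM)·(M/Q) = 0.00258993 × (13900/60.427) = 0.596.
Since 0 < η < 1, the good is a necessity.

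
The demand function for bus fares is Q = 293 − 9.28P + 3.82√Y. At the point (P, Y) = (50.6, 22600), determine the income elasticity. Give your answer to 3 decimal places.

0.722

At P = 50.6, Y = 22600: Q = 397.704.
Holding P constant, ∂Q/∂Y = 3.82/(2√Y) = 0.0127051.
η_Y = (∂Q/∂Y)·(Y/Q) = 0.0127051 × (22600/397.704) = 0.722.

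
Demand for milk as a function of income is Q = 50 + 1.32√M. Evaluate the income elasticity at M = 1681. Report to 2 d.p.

At M = 1681: Q = 104.120.
dQ/dM = 1.32/(2√M) = 0.0160976 at this income.
η = (dQ/dM)·(M/Q) = 0.0160976 × (1681/104.120) = 0.26.

0.26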